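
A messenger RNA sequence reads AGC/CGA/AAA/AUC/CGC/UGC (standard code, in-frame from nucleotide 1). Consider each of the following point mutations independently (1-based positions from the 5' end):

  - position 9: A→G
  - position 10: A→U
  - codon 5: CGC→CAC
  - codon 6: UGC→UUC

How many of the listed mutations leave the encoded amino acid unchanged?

1

Codon 3: AAA (Lys) → AAG (Lys) — synonymous.
Codon 4: AUC (Ile) → UUC (Phe) — missense.
Codon 5: CGC (Arg) → CAC (His) — missense.
Codon 6: UGC (Cys) → UUC (Phe) — missense.
Synonymous: 1 of 4.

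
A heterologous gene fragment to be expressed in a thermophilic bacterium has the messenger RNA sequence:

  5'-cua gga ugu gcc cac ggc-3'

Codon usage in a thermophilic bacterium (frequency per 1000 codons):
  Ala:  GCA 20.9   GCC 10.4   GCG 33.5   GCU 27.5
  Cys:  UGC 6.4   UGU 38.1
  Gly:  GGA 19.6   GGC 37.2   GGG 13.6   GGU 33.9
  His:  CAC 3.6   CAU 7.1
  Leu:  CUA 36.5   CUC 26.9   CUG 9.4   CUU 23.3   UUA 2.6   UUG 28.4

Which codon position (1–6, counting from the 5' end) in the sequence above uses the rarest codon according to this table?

5

Codon 1 CUA (Leu): 36.5 per 1000.
Codon 2 GGA (Gly): 19.6 per 1000.
Codon 3 UGU (Cys): 38.1 per 1000.
Codon 4 GCC (Ala): 10.4 per 1000.
Codon 5 CAC (His): 3.6 per 1000.
Codon 6 GGC (Gly): 37.2 per 1000.
Lowest frequency is 3.6 at codon 5.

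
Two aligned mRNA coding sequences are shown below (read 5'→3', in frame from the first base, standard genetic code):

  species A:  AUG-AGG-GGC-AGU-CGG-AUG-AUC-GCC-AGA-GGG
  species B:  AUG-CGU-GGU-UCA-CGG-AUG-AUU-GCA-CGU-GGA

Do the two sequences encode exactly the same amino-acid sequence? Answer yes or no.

yes

Codon 1: AUG Met / AUG Met — identical.
Codon 2: AGG Arg / CGU Arg — synonymous.
Codon 3: GGC Gly / GGU Gly — synonymous.
Codon 4: AGU Ser / UCA Ser — synonymous.
Codon 5: CGG Arg / CGG Arg — identical.
Codon 6: AUG Met / AUG Met — identical.
Codon 7: AUC Ile / AUU Ile — synonymous.
Codon 8: GCC Ala / GCA Ala — synonymous.
Codon 9: AGA Arg / CGU Arg — synonymous.
Codon 10: GGG Gly / GGA Gly — synonymous.
Nonsynonymous differences: 0 → same protein.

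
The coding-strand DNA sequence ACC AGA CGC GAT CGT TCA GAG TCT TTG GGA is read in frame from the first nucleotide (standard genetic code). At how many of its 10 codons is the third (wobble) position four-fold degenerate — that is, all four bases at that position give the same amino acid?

Codon 1 ACC (Thr): third position 4-fold.
Codon 2 AGA (Arg): third position 2-fold.
Codon 3 CGC (Arg): third position 4-fold.
Codon 4 GAT (Asp): third position 2-fold.
Codon 5 CGT (Arg): third position 4-fold.
Codon 6 TCA (Ser): third position 4-fold.
Codon 7 GAG (Glu): third position 2-fold.
Codon 8 TCT (Ser): third position 4-fold.
Codon 9 TTG (Leu): third position 2-fold.
Codon 10 GGA (Gly): third position 4-fold.
Four-fold degenerate third positions: 6.

6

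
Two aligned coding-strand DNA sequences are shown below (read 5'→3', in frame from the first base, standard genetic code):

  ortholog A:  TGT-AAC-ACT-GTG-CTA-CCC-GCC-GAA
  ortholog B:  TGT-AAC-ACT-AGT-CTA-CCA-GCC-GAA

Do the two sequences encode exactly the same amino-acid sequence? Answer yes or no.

no

Codon 1: TGT Cys / TGT Cys — identical.
Codon 2: AAC Asn / AAC Asn — identical.
Codon 3: ACT Thr / ACT Thr — identical.
Codon 4: GTG Val / AGT Ser — nonsynonymous.
Codon 5: CTA Leu / CTA Leu — identical.
Codon 6: CCC Pro / CCA Pro — synonymous.
Codon 7: GCC Ala / GCC Ala — identical.
Codon 8: GAA Glu / GAA Glu — identical.
Nonsynonymous differences: 1 → different protein.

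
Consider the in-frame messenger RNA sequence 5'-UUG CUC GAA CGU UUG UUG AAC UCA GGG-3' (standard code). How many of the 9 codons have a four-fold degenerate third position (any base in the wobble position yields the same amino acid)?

4

Codon 1 UUG (Leu): third position 2-fold.
Codon 2 CUC (Leu): third position 4-fold.
Codon 3 GAA (Glu): third position 2-fold.
Codon 4 CGU (Arg): third position 4-fold.
Codon 5 UUG (Leu): third position 2-fold.
Codon 6 UUG (Leu): third position 2-fold.
Codon 7 AAC (Asn): third position 2-fold.
Codon 8 UCA (Ser): third position 4-fold.
Codon 9 GGG (Gly): third position 4-fold.
Four-fold degenerate third positions: 4.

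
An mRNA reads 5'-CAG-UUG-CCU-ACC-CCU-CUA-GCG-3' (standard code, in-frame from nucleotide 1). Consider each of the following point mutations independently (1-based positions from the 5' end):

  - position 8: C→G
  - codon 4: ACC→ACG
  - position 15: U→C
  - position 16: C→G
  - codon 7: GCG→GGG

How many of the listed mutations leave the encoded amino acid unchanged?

2

Codon 3: CCU (Pro) → CGU (Arg) — missense.
Codon 4: ACC (Thr) → ACG (Thr) — synonymous.
Codon 5: CCU (Pro) → CCC (Pro) — synonymous.
Codon 6: CUA (Leu) → GUA (Val) — missense.
Codon 7: GCG (Ala) → GGG (Gly) — missense.
Synonymous: 2 of 5.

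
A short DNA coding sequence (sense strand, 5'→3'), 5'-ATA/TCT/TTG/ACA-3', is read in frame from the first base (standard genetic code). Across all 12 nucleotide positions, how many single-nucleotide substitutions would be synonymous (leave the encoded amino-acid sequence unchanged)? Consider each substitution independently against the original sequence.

Codon 1 (ATA, Ile): 2 synonymous substitutions.
Codon 2 (TCT, Ser): 3 synonymous substitutions.
Codon 3 (TTG, Leu): 2 synonymous substitutions.
Codon 4 (ACA, Thr): 3 synonymous substitutions.
Total: 2 + 3 + 2 + 3 = 10.

10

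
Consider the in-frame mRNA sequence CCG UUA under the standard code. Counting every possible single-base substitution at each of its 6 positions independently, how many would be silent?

5

Codon 1 (CCG, Pro): 3 synonymous substitutions.
Codon 2 (UUA, Leu): 2 synonymous substitutions.
Total: 3 + 2 = 5.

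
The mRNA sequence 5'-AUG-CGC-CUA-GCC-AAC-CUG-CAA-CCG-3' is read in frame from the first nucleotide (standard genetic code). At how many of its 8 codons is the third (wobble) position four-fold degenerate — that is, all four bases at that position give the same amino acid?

Codon 1 AUG (Met): third position 1-fold.
Codon 2 CGC (Arg): third position 4-fold.
Codon 3 CUA (Leu): third position 4-fold.
Codon 4 GCC (Ala): third position 4-fold.
Codon 5 AAC (Asn): third position 2-fold.
Codon 6 CUG (Leu): third position 4-fold.
Codon 7 CAA (Gln): third position 2-fold.
Codon 8 CCG (Pro): third position 4-fold.
Four-fold degenerate third positions: 5.

5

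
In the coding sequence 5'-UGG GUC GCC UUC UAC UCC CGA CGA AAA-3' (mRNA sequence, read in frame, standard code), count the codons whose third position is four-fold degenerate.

5

Codon 1 UGG (Trp): third position 1-fold.
Codon 2 GUC (Val): third position 4-fold.
Codon 3 GCC (Ala): third position 4-fold.
Codon 4 UUC (Phe): third position 2-fold.
Codon 5 UAC (Tyr): third position 2-fold.
Codon 6 UCC (Ser): third position 4-fold.
Codon 7 CGA (Arg): third position 4-fold.
Codon 8 CGA (Arg): third position 4-fold.
Codon 9 AAA (Lys): third position 2-fold.
Four-fold degenerate third positions: 5.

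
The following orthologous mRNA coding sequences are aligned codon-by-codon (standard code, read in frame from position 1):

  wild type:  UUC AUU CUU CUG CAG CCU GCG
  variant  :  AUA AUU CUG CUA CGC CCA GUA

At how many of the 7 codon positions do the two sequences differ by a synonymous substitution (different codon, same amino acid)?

3

Codon 1: UUC Phe / AUA Ile — nonsynonymous.
Codon 2: AUU Ile / AUU Ile — identical.
Codon 3: CUU Leu / CUG Leu — synonymous.
Codon 4: CUG Leu / CUA Leu — synonymous.
Codon 5: CAG Gln / CGC Arg — nonsynonymous.
Codon 6: CCU Pro / CCA Pro — synonymous.
Codon 7: GCG Ala / GUA Val — nonsynonymous.
Synonymous differences: 3.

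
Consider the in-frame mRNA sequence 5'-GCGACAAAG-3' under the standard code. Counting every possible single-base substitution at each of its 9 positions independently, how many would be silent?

Codon 1 (GCG, Ala): 3 synonymous substitutions.
Codon 2 (ACA, Thr): 3 synonymous substitutions.
Codon 3 (AAG, Lys): 1 synonymous substitution.
Total: 3 + 3 + 1 = 7.

7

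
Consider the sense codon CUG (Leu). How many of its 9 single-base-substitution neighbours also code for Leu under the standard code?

4

Position 1: UUG → 1 synonymous.
Position 2: none → 0 synonymous.
Position 3: CUU, CUC, CUA → 3 synonymous.
Total: 1 + 0 + 3 = 4.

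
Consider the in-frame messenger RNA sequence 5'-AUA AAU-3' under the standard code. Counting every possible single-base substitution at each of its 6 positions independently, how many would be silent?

Codon 1 (AUA, Ile): 2 synonymous substitutions.
Codon 2 (AAU, Asn): 1 synonymous substitution.
Total: 2 + 1 = 3.

3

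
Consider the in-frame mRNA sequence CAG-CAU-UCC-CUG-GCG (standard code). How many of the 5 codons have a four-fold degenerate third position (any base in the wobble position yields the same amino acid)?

Codon 1 CAG (Gln): third position 2-fold.
Codon 2 CAU (His): third position 2-fold.
Codon 3 UCC (Ser): third position 4-fold.
Codon 4 CUG (Leu): third position 4-fold.
Codon 5 GCG (Ala): third position 4-fold.
Four-fold degenerate third positions: 3.

3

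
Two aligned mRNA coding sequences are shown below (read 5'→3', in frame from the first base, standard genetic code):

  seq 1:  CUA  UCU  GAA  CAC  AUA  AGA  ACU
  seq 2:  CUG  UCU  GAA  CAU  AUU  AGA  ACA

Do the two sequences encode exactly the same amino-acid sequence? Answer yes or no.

Codon 1: CUA Leu / CUG Leu — synonymous.
Codon 2: UCU Ser / UCU Ser — identical.
Codon 3: GAA Glu / GAA Glu — identical.
Codon 4: CAC His / CAU His — synonymous.
Codon 5: AUA Ile / AUU Ile — synonymous.
Codon 6: AGA Arg / AGA Arg — identical.
Codon 7: ACU Thr / ACA Thr — synonymous.
Nonsynonymous differences: 0 → same protein.

yes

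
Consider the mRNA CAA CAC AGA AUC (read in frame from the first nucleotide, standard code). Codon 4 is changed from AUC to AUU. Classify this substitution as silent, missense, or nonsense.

silent

Position 12 falls in codon 4: AUC → Ile.
After the substitution the codon is AUU → Ile.
Both encode Ile, so the change is synonymous.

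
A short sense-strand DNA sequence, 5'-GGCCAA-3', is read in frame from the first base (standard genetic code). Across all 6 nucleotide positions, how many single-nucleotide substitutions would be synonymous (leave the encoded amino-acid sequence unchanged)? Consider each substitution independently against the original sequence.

4

Codon 1 (GGC, Gly): 3 synonymous substitutions.
Codon 2 (CAA, Gln): 1 synonymous substitution.
Total: 3 + 1 = 4.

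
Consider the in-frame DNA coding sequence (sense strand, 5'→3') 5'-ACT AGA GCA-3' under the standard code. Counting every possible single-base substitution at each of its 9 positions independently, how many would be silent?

Codon 1 (ACT, Thr): 3 synonymous substitutions.
Codon 2 (AGA, Arg): 2 synonymous substitutions.
Codon 3 (GCA, Ala): 3 synonymous substitutions.
Total: 3 + 2 + 3 = 8.

8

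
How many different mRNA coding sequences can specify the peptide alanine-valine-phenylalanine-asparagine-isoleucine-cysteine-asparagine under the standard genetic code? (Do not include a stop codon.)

Ala: 4 codons.
Val: 4 codons.
Phe: 2 codons.
Asn: 2 codons.
Ile: 3 codons.
Cys: 2 codons.
Asn: 2 codons.
4 × 4 × 2 × 2 × 3 × 2 × 2 = 768.

768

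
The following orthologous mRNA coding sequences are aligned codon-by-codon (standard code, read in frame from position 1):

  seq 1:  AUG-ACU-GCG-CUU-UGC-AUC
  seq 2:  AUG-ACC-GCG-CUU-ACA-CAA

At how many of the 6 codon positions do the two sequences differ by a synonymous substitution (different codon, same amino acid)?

1

Codon 1: AUG Met / AUG Met — identical.
Codon 2: ACU Thr / ACC Thr — synonymous.
Codon 3: GCG Ala / GCG Ala — identical.
Codon 4: CUU Leu / CUU Leu — identical.
Codon 5: UGC Cys / ACA Thr — nonsynonymous.
Codon 6: AUC Ile / CAA Gln — nonsynonymous.
Synonymous differences: 1.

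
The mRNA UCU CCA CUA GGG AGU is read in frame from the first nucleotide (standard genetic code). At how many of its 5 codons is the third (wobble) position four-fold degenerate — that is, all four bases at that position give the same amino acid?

Codon 1 UCU (Ser): third position 4-fold.
Codon 2 CCA (Pro): third position 4-fold.
Codon 3 CUA (Leu): third position 4-fold.
Codon 4 GGG (Gly): third position 4-fold.
Codon 5 AGU (Ser): third position 2-fold.
Four-fold degenerate third positions: 4.

4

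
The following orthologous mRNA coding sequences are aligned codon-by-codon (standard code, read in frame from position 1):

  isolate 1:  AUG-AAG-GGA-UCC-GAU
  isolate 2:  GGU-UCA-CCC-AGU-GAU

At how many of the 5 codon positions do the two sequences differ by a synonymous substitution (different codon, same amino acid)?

Codon 1: AUG Met / GGU Gly — nonsynonymous.
Codon 2: AAG Lys / UCA Ser — nonsynonymous.
Codon 3: GGA Gly / CCC Pro — nonsynonymous.
Codon 4: UCC Ser / AGU Ser — synonymous.
Codon 5: GAU Asp / GAU Asp — identical.
Synonymous differences: 1.

1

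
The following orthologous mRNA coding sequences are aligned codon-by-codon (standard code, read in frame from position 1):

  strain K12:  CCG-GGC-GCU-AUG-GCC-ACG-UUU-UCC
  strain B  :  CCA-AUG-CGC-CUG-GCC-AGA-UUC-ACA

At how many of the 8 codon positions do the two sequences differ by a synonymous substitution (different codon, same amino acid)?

Codon 1: CCG Pro / CCA Pro — synonymous.
Codon 2: GGC Gly / AUG Met — nonsynonymous.
Codon 3: GCU Ala / CGC Arg — nonsynonymous.
Codon 4: AUG Met / CUG Leu — nonsynonymous.
Codon 5: GCC Ala / GCC Ala — identical.
Codon 6: ACG Thr / AGA Arg — nonsynonymous.
Codon 7: UUU Phe / UUC Phe — synonymous.
Codon 8: UCC Ser / ACA Thr — nonsynonymous.
Synonymous differences: 2.

2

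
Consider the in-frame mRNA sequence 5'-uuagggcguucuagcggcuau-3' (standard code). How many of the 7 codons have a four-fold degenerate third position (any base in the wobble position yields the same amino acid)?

Codon 1 UUA (Leu): third position 2-fold.
Codon 2 GGG (Gly): third position 4-fold.
Codon 3 CGU (Arg): third position 4-fold.
Codon 4 UCU (Ser): third position 4-fold.
Codon 5 AGC (Ser): third position 2-fold.
Codon 6 GGC (Gly): third position 4-fold.
Codon 7 UAU (Tyr): third position 2-fold.
Four-fold degenerate third positions: 4.

4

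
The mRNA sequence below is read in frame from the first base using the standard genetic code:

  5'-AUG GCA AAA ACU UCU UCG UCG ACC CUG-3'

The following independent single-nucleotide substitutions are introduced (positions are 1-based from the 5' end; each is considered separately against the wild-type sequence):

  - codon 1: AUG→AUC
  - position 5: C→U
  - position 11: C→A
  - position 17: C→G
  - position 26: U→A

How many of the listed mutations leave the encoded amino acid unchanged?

0

Codon 1: AUG (Met) → AUC (Ile) — missense.
Codon 2: GCA (Ala) → GUA (Val) — missense.
Codon 4: ACU (Thr) → AAU (Asn) — missense.
Codon 6: UCG (Ser) → UGG (Trp) — missense.
Codon 9: CUG (Leu) → CAG (Gln) — missense.
Synonymous: 0 of 5.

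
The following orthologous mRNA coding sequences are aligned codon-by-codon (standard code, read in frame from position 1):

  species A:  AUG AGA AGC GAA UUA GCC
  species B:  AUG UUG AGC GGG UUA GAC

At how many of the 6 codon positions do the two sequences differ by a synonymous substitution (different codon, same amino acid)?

Codon 1: AUG Met / AUG Met — identical.
Codon 2: AGA Arg / UUG Leu — nonsynonymous.
Codon 3: AGC Ser / AGC Ser — identical.
Codon 4: GAA Glu / GGG Gly — nonsynonymous.
Codon 5: UUA Leu / UUA Leu — identical.
Codon 6: GCC Ala / GAC Asp — nonsynonymous.
Synonymous differences: 0.

0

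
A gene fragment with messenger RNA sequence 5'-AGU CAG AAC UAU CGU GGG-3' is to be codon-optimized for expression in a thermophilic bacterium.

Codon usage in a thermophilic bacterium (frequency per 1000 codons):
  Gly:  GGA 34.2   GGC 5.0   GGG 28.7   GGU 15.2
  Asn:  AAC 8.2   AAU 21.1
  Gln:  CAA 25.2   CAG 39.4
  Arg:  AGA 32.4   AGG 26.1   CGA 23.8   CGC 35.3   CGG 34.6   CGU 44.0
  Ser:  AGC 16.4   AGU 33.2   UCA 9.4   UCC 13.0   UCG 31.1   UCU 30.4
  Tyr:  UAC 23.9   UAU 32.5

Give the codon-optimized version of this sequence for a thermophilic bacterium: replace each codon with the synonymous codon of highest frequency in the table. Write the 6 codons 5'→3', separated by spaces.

Codon 1 (Ser): best is AGU at 33.2.
Codon 2 (Gln): best is CAG at 39.4.
Codon 3 (Asn): best is AAU at 21.1.
Codon 4 (Tyr): best is UAU at 32.5.
Codon 5 (Arg): best is CGU at 44.0.
Codon 6 (Gly): best is GGA at 34.2.

AGU CAG AAU UAU CGU GGA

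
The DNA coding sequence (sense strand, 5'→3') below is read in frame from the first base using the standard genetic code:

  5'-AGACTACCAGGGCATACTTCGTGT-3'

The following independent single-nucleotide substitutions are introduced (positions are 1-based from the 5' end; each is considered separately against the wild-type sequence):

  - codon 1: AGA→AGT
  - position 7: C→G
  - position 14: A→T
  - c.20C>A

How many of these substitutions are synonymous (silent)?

0

Codon 1: AGA (Arg) → AGT (Ser) — missense.
Codon 3: CCA (Pro) → GCA (Ala) — missense.
Codon 5: CAT (His) → CTT (Leu) — missense.
Codon 7: TCG (Ser) → TAG (Stop) — nonsense.
Synonymous: 0 of 4.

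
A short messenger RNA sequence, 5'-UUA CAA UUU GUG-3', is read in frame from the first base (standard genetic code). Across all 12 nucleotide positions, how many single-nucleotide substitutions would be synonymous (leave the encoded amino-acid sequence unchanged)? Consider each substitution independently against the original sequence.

7

Codon 1 (UUA, Leu): 2 synonymous substitutions.
Codon 2 (CAA, Gln): 1 synonymous substitution.
Codon 3 (UUU, Phe): 1 synonymous substitution.
Codon 4 (GUG, Val): 3 synonymous substitutions.
Total: 2 + 1 + 1 + 3 = 7.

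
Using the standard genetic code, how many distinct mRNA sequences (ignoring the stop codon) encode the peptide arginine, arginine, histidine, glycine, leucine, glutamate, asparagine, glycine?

Arg: 6 codons.
Arg: 6 codons.
His: 2 codons.
Gly: 4 codons.
Leu: 6 codons.
Glu: 2 codons.
Asn: 2 codons.
Gly: 4 codons.
6 × 6 × 2 × 4 × 6 × 2 × 2 × 4 = 27648.

27648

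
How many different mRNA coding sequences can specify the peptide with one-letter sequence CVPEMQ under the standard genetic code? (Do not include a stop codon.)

Cys: 2 codons.
Val: 4 codons.
Pro: 4 codons.
Glu: 2 codons.
Met: 1 codon.
Gln: 2 codons.
2 × 4 × 4 × 2 × 1 × 2 = 128.

128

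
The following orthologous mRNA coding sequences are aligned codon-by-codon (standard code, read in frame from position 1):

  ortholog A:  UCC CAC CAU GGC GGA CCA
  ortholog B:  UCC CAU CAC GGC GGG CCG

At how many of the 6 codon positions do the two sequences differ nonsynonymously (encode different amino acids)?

0

Codon 1: UCC Ser / UCC Ser — identical.
Codon 2: CAC His / CAU His — synonymous.
Codon 3: CAU His / CAC His — synonymous.
Codon 4: GGC Gly / GGC Gly — identical.
Codon 5: GGA Gly / GGG Gly — synonymous.
Codon 6: CCA Pro / CCG Pro — synonymous.
Nonsynonymous differences: 0.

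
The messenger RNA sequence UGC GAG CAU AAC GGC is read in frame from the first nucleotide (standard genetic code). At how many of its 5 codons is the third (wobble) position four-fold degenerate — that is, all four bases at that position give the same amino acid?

Codon 1 UGC (Cys): third position 2-fold.
Codon 2 GAG (Glu): third position 2-fold.
Codon 3 CAU (His): third position 2-fold.
Codon 4 AAC (Asn): third position 2-fold.
Codon 5 GGC (Gly): third position 4-fold.
Four-fold degenerate third positions: 1.

1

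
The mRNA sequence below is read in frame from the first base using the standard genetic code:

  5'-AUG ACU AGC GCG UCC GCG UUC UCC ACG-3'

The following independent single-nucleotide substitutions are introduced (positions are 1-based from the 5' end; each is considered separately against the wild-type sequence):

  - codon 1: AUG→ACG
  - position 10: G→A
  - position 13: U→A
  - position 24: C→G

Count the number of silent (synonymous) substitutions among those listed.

1

Codon 1: AUG (Met) → ACG (Thr) — missense.
Codon 4: GCG (Ala) → ACG (Thr) — missense.
Codon 5: UCC (Ser) → ACC (Thr) — missense.
Codon 8: UCC (Ser) → UCG (Ser) — synonymous.
Synonymous: 1 of 4.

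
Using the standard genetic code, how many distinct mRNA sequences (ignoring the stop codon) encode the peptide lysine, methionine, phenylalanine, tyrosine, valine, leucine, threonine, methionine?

Lys: 2 codons.
Met: 1 codon.
Phe: 2 codons.
Tyr: 2 codons.
Val: 4 codons.
Leu: 6 codons.
Thr: 4 codons.
Met: 1 codon.
2 × 1 × 2 × 2 × 4 × 6 × 4 × 1 = 768.

768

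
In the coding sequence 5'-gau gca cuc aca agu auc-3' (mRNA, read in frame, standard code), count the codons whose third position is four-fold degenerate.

3

Codon 1 GAU (Asp): third position 2-fold.
Codon 2 GCA (Ala): third position 4-fold.
Codon 3 CUC (Leu): third position 4-fold.
Codon 4 ACA (Thr): third position 4-fold.
Codon 5 AGU (Ser): third position 2-fold.
Codon 6 AUC (Ile): third position 3-fold.
Four-fold degenerate third positions: 3.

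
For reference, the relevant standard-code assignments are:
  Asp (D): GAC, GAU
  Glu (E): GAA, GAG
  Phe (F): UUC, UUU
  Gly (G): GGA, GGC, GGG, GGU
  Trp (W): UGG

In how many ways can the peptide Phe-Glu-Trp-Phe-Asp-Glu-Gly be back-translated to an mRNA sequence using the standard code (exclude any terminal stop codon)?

128

Phe: 2 codons.
Glu: 2 codons.
Trp: 1 codon.
Phe: 2 codons.
Asp: 2 codons.
Glu: 2 codons.
Gly: 4 codons.
2 × 2 × 1 × 2 × 2 × 2 × 4 = 128.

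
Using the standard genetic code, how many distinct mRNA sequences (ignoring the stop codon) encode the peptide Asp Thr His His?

32

Asp: 2 codons.
Thr: 4 codons.
His: 2 codons.
His: 2 codons.
2 × 4 × 2 × 2 = 32.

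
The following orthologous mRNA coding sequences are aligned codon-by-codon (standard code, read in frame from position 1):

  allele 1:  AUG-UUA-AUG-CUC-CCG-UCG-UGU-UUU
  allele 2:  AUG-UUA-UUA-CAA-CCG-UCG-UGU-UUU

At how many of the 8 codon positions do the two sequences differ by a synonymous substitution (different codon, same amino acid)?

0

Codon 1: AUG Met / AUG Met — identical.
Codon 2: UUA Leu / UUA Leu — identical.
Codon 3: AUG Met / UUA Leu — nonsynonymous.
Codon 4: CUC Leu / CAA Gln — nonsynonymous.
Codon 5: CCG Pro / CCG Pro — identical.
Codon 6: UCG Ser / UCG Ser — identical.
Codon 7: UGU Cys / UGU Cys — identical.
Codon 8: UUU Phe / UUU Phe — identical.
Synonymous differences: 0.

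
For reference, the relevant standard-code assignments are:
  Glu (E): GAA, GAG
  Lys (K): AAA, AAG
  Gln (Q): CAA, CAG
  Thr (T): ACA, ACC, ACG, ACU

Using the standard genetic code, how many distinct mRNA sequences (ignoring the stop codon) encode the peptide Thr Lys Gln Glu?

Thr: 4 codons.
Lys: 2 codons.
Gln: 2 codons.
Glu: 2 codons.
4 × 2 × 2 × 2 = 32.

32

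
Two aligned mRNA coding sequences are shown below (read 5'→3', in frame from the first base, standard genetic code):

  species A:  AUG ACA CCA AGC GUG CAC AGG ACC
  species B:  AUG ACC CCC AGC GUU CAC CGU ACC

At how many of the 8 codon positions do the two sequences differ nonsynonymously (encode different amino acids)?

0

Codon 1: AUG Met / AUG Met — identical.
Codon 2: ACA Thr / ACC Thr — synonymous.
Codon 3: CCA Pro / CCC Pro — synonymous.
Codon 4: AGC Ser / AGC Ser — identical.
Codon 5: GUG Val / GUU Val — synonymous.
Codon 6: CAC His / CAC His — identical.
Codon 7: AGG Arg / CGU Arg — synonymous.
Codon 8: ACC Thr / ACC Thr — identical.
Nonsynonymous differences: 0.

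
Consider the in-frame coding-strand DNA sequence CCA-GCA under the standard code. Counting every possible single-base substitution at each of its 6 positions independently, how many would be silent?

Codon 1 (CCA, Pro): 3 synonymous substitutions.
Codon 2 (GCA, Ala): 3 synonymous substitutions.
Total: 3 + 3 = 6.

6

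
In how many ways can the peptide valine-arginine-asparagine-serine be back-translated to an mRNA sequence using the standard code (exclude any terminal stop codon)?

Val: 4 codons.
Arg: 6 codons.
Asn: 2 codons.
Ser: 6 codons.
4 × 6 × 2 × 6 = 288.

288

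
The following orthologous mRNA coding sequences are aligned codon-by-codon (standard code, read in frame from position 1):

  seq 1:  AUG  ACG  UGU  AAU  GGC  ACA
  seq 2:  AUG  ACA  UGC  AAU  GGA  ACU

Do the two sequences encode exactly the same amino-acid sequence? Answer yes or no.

yes

Codon 1: AUG Met / AUG Met — identical.
Codon 2: ACG Thr / ACA Thr — synonymous.
Codon 3: UGU Cys / UGC Cys — synonymous.
Codon 4: AAU Asn / AAU Asn — identical.
Codon 5: GGC Gly / GGA Gly — synonymous.
Codon 6: ACA Thr / ACU Thr — synonymous.
Nonsynonymous differences: 0 → same protein.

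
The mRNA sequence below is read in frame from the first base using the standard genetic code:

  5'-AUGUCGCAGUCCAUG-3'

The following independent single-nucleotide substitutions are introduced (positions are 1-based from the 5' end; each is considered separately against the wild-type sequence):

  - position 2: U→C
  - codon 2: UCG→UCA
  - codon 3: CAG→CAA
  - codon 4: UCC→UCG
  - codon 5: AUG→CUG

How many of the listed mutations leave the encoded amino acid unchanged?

Codon 1: AUG (Met) → ACG (Thr) — missense.
Codon 2: UCG (Ser) → UCA (Ser) — synonymous.
Codon 3: CAG (Gln) → CAA (Gln) — synonymous.
Codon 4: UCC (Ser) → UCG (Ser) — synonymous.
Codon 5: AUG (Met) → CUG (Leu) — missense.
Synonymous: 3 of 5.

3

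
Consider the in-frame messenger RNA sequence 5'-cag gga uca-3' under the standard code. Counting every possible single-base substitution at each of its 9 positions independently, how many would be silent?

7

Codon 1 (CAG, Gln): 1 synonymous substitution.
Codon 2 (GGA, Gly): 3 synonymous substitutions.
Codon 3 (UCA, Ser): 3 synonymous substitutions.
Total: 1 + 3 + 3 = 7.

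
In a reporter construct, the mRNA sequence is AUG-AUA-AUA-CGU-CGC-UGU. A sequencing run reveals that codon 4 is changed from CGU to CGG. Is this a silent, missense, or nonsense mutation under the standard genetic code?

silent

Position 12 falls in codon 4: CGU → Arg.
After the substitution the codon is CGG → Arg.
Both encode Arg, so the change is synonymous.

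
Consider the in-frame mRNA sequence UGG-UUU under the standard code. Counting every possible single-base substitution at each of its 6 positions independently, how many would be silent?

1

Codon 1 (UGG, Trp): 0 synonymous substitutions.
Codon 2 (UUU, Phe): 1 synonymous substitution.
Total: 0 + 1 = 1.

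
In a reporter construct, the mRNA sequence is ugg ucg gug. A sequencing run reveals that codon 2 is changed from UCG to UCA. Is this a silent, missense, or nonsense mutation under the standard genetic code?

silent

Position 6 falls in codon 2: UCG → Ser.
After the substitution the codon is UCA → Ser.
Both encode Ser, so the change is synonymous.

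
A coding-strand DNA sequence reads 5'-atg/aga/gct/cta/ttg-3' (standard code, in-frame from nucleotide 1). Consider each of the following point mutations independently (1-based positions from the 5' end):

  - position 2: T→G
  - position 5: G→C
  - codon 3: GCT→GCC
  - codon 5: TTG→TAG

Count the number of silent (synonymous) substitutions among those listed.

Codon 1: ATG (Met) → AGG (Arg) — missense.
Codon 2: AGA (Arg) → ACA (Thr) — missense.
Codon 3: GCT (Ala) → GCC (Ala) — synonymous.
Codon 5: TTG (Leu) → TAG (Stop) — nonsense.
Synonymous: 1 of 4.

1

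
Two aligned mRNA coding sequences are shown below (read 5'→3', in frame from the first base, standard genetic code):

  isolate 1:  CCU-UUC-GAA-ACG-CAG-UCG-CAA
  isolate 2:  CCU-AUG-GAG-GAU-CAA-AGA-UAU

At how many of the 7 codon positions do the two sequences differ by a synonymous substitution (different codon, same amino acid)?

2

Codon 1: CCU Pro / CCU Pro — identical.
Codon 2: UUC Phe / AUG Met — nonsynonymous.
Codon 3: GAA Glu / GAG Glu — synonymous.
Codon 4: ACG Thr / GAU Asp — nonsynonymous.
Codon 5: CAG Gln / CAA Gln — synonymous.
Codon 6: UCG Ser / AGA Arg — nonsynonymous.
Codon 7: CAA Gln / UAU Tyr — nonsynonymous.
Synonymous differences: 2.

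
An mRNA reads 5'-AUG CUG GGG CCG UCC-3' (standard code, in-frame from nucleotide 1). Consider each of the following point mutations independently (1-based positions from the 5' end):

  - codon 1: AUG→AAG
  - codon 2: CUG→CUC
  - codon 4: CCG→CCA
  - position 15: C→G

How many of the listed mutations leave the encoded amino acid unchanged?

3

Codon 1: AUG (Met) → AAG (Lys) — missense.
Codon 2: CUG (Leu) → CUC (Leu) — synonymous.
Codon 4: CCG (Pro) → CCA (Pro) — synonymous.
Codon 5: UCC (Ser) → UCG (Ser) — synonymous.
Synonymous: 3 of 4.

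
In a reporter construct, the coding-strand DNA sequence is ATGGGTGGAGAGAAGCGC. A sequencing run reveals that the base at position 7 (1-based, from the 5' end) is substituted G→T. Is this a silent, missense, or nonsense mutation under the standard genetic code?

Position 7 falls in codon 3: GGA → Gly.
After the substitution the codon is TGA → Stop.
The new codon is a stop codon, so this is a nonsense mutation.

nonsense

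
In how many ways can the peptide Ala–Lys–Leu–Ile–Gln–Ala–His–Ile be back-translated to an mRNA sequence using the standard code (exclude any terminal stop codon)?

6912

Ala: 4 codons.
Lys: 2 codons.
Leu: 6 codons.
Ile: 3 codons.
Gln: 2 codons.
Ala: 4 codons.
His: 2 codons.
Ile: 3 codons.
4 × 2 × 6 × 3 × 2 × 4 × 2 × 3 = 6912.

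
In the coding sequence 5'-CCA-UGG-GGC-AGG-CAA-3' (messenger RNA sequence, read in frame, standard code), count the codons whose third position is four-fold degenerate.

2

Codon 1 CCA (Pro): third position 4-fold.
Codon 2 UGG (Trp): third position 1-fold.
Codon 3 GGC (Gly): third position 4-fold.
Codon 4 AGG (Arg): third position 2-fold.
Codon 5 CAA (Gln): third position 2-fold.
Four-fold degenerate third positions: 2.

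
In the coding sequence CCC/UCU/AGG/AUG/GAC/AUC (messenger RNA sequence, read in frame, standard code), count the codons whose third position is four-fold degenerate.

Codon 1 CCC (Pro): third position 4-fold.
Codon 2 UCU (Ser): third position 4-fold.
Codon 3 AGG (Arg): third position 2-fold.
Codon 4 AUG (Met): third position 1-fold.
Codon 5 GAC (Asp): third position 2-fold.
Codon 6 AUC (Ile): third position 3-fold.
Four-fold degenerate third positions: 2.

2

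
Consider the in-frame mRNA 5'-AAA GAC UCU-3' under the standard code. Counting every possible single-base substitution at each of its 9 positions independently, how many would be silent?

Codon 1 (AAA, Lys): 1 synonymous substitution.
Codon 2 (GAC, Asp): 1 synonymous substitution.
Codon 3 (UCU, Ser): 3 synonymous substitutions.
Total: 1 + 1 + 3 = 5.

5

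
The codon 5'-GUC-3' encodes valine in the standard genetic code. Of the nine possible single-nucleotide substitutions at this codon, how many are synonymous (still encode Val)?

3

Position 1: none → 0 synonymous.
Position 2: none → 0 synonymous.
Position 3: GUU, GUA, GUG → 3 synonymous.
Total: 0 + 0 + 3 = 3.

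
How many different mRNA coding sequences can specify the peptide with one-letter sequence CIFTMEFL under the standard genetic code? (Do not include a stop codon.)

1152

Cys: 2 codons.
Ile: 3 codons.
Phe: 2 codons.
Thr: 4 codons.
Met: 1 codon.
Glu: 2 codons.
Phe: 2 codons.
Leu: 6 codons.
2 × 3 × 2 × 4 × 1 × 2 × 2 × 6 = 1152.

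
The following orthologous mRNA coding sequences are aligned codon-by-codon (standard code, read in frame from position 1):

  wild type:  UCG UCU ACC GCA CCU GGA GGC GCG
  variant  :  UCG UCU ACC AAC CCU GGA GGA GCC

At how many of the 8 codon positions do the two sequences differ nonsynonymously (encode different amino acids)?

Codon 1: UCG Ser / UCG Ser — identical.
Codon 2: UCU Ser / UCU Ser — identical.
Codon 3: ACC Thr / ACC Thr — identical.
Codon 4: GCA Ala / AAC Asn — nonsynonymous.
Codon 5: CCU Pro / CCU Pro — identical.
Codon 6: GGA Gly / GGA Gly — identical.
Codon 7: GGC Gly / GGA Gly — synonymous.
Codon 8: GCG Ala / GCC Ala — synonymous.
Nonsynonymous differences: 1.

1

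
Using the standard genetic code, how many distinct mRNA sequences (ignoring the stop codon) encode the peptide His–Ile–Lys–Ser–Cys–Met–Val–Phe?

1152

His: 2 codons.
Ile: 3 codons.
Lys: 2 codons.
Ser: 6 codons.
Cys: 2 codons.
Met: 1 codon.
Val: 4 codons.
Phe: 2 codons.
2 × 3 × 2 × 6 × 2 × 1 × 4 × 2 = 1152.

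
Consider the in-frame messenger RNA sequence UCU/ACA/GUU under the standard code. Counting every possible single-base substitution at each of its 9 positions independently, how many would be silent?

Codon 1 (UCU, Ser): 3 synonymous substitutions.
Codon 2 (ACA, Thr): 3 synonymous substitutions.
Codon 3 (GUU, Val): 3 synonymous substitutions.
Total: 3 + 3 + 3 = 9.

9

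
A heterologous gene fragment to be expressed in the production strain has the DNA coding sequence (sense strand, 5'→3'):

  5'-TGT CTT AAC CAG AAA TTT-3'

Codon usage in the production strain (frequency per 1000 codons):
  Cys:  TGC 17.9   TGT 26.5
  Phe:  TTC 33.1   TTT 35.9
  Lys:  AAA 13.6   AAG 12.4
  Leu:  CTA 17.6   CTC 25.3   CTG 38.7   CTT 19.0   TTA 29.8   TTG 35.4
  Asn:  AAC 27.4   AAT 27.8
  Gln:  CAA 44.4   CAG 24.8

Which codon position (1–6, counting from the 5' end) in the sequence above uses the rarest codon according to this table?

Codon 1 TGT (Cys): 26.5 per 1000.
Codon 2 CTT (Leu): 19.0 per 1000.
Codon 3 AAC (Asn): 27.4 per 1000.
Codon 4 CAG (Gln): 24.8 per 1000.
Codon 5 AAA (Lys): 13.6 per 1000.
Codon 6 TTT (Phe): 35.9 per 1000.
Lowest frequency is 13.6 at codon 5.

5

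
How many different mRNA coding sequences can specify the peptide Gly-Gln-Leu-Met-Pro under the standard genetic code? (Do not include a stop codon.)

192

Gly: 4 codons.
Gln: 2 codons.
Leu: 6 codons.
Met: 1 codon.
Pro: 4 codons.
4 × 2 × 6 × 1 × 4 = 192.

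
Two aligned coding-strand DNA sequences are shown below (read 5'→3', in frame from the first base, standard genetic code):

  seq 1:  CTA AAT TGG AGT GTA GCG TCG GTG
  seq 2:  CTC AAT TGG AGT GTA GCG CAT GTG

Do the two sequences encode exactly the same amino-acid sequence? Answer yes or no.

Codon 1: CTA Leu / CTC Leu — synonymous.
Codon 2: AAT Asn / AAT Asn — identical.
Codon 3: TGG Trp / TGG Trp — identical.
Codon 4: AGT Ser / AGT Ser — identical.
Codon 5: GTA Val / GTA Val — identical.
Codon 6: GCG Ala / GCG Ala — identical.
Codon 7: TCG Ser / CAT His — nonsynonymous.
Codon 8: GTG Val / GTG Val — identical.
Nonsynonymous differences: 1 → different protein.

no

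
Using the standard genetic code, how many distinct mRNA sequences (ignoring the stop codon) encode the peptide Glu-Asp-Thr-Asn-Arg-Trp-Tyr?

384

Glu: 2 codons.
Asp: 2 codons.
Thr: 4 codons.
Asn: 2 codons.
Arg: 6 codons.
Trp: 1 codon.
Tyr: 2 codons.
2 × 2 × 4 × 2 × 6 × 1 × 2 = 384.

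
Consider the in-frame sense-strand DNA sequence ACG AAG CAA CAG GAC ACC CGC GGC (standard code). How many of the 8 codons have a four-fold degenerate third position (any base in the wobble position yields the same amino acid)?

4

Codon 1 ACG (Thr): third position 4-fold.
Codon 2 AAG (Lys): third position 2-fold.
Codon 3 CAA (Gln): third position 2-fold.
Codon 4 CAG (Gln): third position 2-fold.
Codon 5 GAC (Asp): third position 2-fold.
Codon 6 ACC (Thr): third position 4-fold.
Codon 7 CGC (Arg): third position 4-fold.
Codon 8 GGC (Gly): third position 4-fold.
Four-fold degenerate third positions: 4.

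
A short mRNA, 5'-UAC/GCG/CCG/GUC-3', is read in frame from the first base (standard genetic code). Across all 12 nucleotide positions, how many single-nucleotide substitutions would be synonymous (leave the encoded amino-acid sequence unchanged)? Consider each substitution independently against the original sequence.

10

Codon 1 (UAC, Tyr): 1 synonymous substitution.
Codon 2 (GCG, Ala): 3 synonymous substitutions.
Codon 3 (CCG, Pro): 3 synonymous substitutions.
Codon 4 (GUC, Val): 3 synonymous substitutions.
Total: 1 + 3 + 3 + 3 = 10.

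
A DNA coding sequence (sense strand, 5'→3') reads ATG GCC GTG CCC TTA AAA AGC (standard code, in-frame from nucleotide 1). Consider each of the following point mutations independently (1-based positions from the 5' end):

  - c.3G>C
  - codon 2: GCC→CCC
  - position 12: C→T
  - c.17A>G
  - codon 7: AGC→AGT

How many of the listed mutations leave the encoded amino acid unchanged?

Codon 1: ATG (Met) → ATC (Ile) — missense.
Codon 2: GCC (Ala) → CCC (Pro) — missense.
Codon 4: CCC (Pro) → CCT (Pro) — synonymous.
Codon 6: AAA (Lys) → AGA (Arg) — missense.
Codon 7: AGC (Ser) → AGT (Ser) — synonymous.
Synonymous: 2 of 5.

2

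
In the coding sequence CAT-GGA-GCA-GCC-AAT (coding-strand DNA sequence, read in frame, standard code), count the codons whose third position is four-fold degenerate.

Codon 1 CAT (His): third position 2-fold.
Codon 2 GGA (Gly): third position 4-fold.
Codon 3 GCA (Ala): third position 4-fold.
Codon 4 GCC (Ala): third position 4-fold.
Codon 5 AAT (Asn): third position 2-fold.
Four-fold degenerate third positions: 3.

3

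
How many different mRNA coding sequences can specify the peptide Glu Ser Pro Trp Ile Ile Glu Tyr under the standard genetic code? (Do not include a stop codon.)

1728

Glu: 2 codons.
Ser: 6 codons.
Pro: 4 codons.
Trp: 1 codon.
Ile: 3 codons.
Ile: 3 codons.
Glu: 2 codons.
Tyr: 2 codons.
2 × 6 × 4 × 1 × 3 × 3 × 2 × 2 = 1728.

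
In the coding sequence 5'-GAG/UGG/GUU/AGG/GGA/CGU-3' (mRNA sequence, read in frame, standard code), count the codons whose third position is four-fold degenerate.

3

Codon 1 GAG (Glu): third position 2-fold.
Codon 2 UGG (Trp): third position 1-fold.
Codon 3 GUU (Val): third position 4-fold.
Codon 4 AGG (Arg): third position 2-fold.
Codon 5 GGA (Gly): third position 4-fold.
Codon 6 CGU (Arg): third position 4-fold.
Four-fold degenerate third positions: 3.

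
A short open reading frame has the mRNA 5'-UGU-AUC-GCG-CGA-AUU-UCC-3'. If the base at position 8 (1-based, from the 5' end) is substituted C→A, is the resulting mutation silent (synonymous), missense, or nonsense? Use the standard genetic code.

Position 8 falls in codon 3: GCG → Ala.
After the substitution the codon is GAG → Glu.
Ala ≠ Glu, so this is a missense mutation.

missense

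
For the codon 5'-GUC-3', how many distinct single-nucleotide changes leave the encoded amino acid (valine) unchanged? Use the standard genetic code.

Position 1: none → 0 synonymous.
Position 2: none → 0 synonymous.
Position 3: GUU, GUA, GUG → 3 synonymous.
Total: 0 + 0 + 3 = 3.

3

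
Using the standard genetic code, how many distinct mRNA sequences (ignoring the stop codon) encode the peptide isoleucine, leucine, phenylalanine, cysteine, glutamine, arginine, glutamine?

Ile: 3 codons.
Leu: 6 codons.
Phe: 2 codons.
Cys: 2 codons.
Gln: 2 codons.
Arg: 6 codons.
Gln: 2 codons.
3 × 6 × 2 × 2 × 2 × 6 × 2 = 1728.

1728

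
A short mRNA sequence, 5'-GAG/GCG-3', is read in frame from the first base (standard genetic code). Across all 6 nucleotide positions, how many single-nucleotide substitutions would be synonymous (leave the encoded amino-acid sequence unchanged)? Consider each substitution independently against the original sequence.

4

Codon 1 (GAG, Glu): 1 synonymous substitution.
Codon 2 (GCG, Ala): 3 synonymous substitutions.
Total: 1 + 3 = 4.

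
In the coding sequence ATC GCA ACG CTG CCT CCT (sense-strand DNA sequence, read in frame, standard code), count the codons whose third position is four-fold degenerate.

Codon 1 ATC (Ile): third position 3-fold.
Codon 2 GCA (Ala): third position 4-fold.
Codon 3 ACG (Thr): third position 4-fold.
Codon 4 CTG (Leu): third position 4-fold.
Codon 5 CCT (Pro): third position 4-fold.
Codon 6 CCT (Pro): third position 4-fold.
Four-fold degenerate third positions: 5.

5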